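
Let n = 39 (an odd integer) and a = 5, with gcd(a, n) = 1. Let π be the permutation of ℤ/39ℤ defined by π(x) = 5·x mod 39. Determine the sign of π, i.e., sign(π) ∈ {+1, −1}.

+1

Start at x=25: 25 → 8 → 1 → 5 → 25 (one orbit).
Cycle lengths of π_5 on ℤ/39ℤ: [4, 4, 4, 4, 4, 4, 4, 4, 4, 2, 1]; 11 cycles in total.
11 cycles on 39: each ℓ→(−1)^(ℓ−1), product (−1)^28 = +1.
Via Zolotarev, sign(π_{5}) = (5|39) = +1.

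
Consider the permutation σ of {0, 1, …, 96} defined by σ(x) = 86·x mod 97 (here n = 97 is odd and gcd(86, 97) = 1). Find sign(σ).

+1

Orbit of 70 under x↦86x: [70, 6, 31, 47, 65, 61, 8]… (length divides ord_97(86)).
Decompose π into cycles: lengths [48, 48, 1] (3 cycles, including the fixed point 0).
sign(π) = (−1)^{n − #cycles} = (−1)^{97−3} = (−1)^94 = +1.
The Jacobi symbol (86|97) = +1 (Zolotarev) agrees.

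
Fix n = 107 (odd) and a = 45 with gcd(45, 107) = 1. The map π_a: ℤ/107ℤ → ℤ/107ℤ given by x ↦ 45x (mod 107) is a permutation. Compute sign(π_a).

-1

Start at x=98: 98 → 23 → 72 → 30 → 66 → 81 → 7 → … (one orbit).
Cycle lengths of π_45 on ℤ/107ℤ: [106, 1]; 2 cycles in total.
sign(π) = (−1)^{n − #cycles} = (−1)^{107−2} = (−1)^105 = -1.
Via Zolotarev, sign(π_{45}) = (45|107) = -1.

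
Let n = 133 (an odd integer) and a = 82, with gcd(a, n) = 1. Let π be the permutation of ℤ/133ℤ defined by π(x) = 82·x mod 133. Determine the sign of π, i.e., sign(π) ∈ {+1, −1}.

Trace 44: π^k(44) = [44, 17, 64, 61, 81, 125, 9] for k=0..6.
Decompose π into cycles: lengths [18, 18, 18, 18, 18, 18, 9, 9, 6, 1] (10 cycles, including the fixed point 0).
n − c = 133 − 10 = 123; sign = (−1)^123 = -1.
Via Zolotarev, sign(π_{82}) = (82|133) = -1.

-1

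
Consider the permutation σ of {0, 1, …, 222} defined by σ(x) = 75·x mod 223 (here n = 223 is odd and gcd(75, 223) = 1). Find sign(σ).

-1

Trace 215: π^k(215) = [215, 69, 46, 105, 70, 121, 155] for k=0..6.
Cycle type of π: 222 + 1; total 2 cycles.
sign(π) = (−1)^{n − #cycles} = (−1)^{223−2} = (−1)^221 = -1.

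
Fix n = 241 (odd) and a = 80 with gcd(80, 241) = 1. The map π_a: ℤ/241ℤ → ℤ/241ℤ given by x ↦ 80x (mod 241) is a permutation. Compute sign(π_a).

Trace 80: π^k(80) = [80, 134, 116, 122, 120, 201, 174] for k=0..6.
π_80 has 3 disjoint cycles with lengths [120, 120, 1] on {0,…,240}.
241 − 3 = 238 transpositions; sign(π) = (−1)^238 = +1.

+1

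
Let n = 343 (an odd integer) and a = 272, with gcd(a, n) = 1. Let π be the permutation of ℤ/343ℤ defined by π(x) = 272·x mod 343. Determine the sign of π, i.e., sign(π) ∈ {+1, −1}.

-1

Start at x=118: 118 → 197 → 76 → 92 → 328 → 36 → 188 → … (one orbit).
Cycle lengths of π_272 on ℤ/343ℤ: [98, 98, 98, 14, 14, 14, 2, 2, 2, 1]; 10 cycles in total.
343 − 10 = 333 transpositions; sign(π) = (−1)^333 = -1.
(272|343)_J = -1 (Zolotarev's lemma cross-check).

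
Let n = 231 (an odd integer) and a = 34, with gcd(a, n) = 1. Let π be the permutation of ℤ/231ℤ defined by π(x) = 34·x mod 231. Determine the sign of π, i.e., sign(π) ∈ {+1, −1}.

-1

Orbit of 1 under x↦34x: [1, 34]… (length divides ord_231(34)).
Cycle lengths of π_34 on ℤ/231ℤ: [2, 2, 2, 2, 2, 2, 2, 2, 2, 2, 2, 2, 2, 2, 2, 2, 2, 2, 2, 2, 2, 2, 2, 2, 2, 2, 2, 2, 2, 2, 2, 2, 2, 2, 2, 2, 2, 2, 2, 2, 2, 2, 2, 2, 2, 2, 2, 2, 2, 2, 2, 2, 2, 2, 2, 2, 2, 2, 2, 2, 2, 2, 2, 2, 2, 2, 2, 2, 2, 2, 2, 2, 2, 2, 2, 2, 2, 2, 2, 2, 2, 2, 2, 2, 2, 2, 2, 2, 2, 2, 2, 2, 2, 2, 2, 2, 2, 2, 2, 1, 1, 1, 1, 1, 1, 1, 1, 1, 1, 1, 1, 1, 1, 1, 1, 1, 1, 1, 1, 1, 1, 1, 1, 1, 1, 1, 1, 1, 1, 1, 1, 1]; 132 cycles in total.
With 132 cycles on 231 points, sign = (−1)^{231−132} = -1.
Check: (34/231) = -1 by Zolotarev.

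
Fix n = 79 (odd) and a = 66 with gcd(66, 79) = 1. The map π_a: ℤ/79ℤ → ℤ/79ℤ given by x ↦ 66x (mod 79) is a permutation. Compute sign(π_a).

Start at x=48: 48 → 8 → 54 → 9 → 41 → 20 → 56 → … (one orbit).
π_66 has 2 disjoint cycles with lengths [78, 1] on {0,…,78}.
79 − 2 = 77 transpositions; sign(π) = (−1)^77 = -1.

-1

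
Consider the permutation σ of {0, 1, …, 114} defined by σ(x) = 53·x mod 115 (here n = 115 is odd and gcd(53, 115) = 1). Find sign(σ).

Start at x=103: 103 → 54 → 102 → 1 → 53 → 49 → 67 → … (one orbit).
5 cycles of lengths [44, 44, 22, 4, 1].
With 5 cycles on 115 points, sign = (−1)^{115−5} = +1.

+1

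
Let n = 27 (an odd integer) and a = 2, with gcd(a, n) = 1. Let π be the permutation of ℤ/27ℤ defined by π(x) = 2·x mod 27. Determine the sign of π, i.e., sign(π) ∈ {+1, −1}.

-1

Trace 4: π^k(4) = [4, 8, 16, 5, 10, 20, 13] for k=0..6.
π_2 has 4 disjoint cycles with lengths [18, 6, 2, 1] on {0,…,26}.
Σ(ℓ_i−1) = 27−4 = 23; sign = (−1)^23 = -1.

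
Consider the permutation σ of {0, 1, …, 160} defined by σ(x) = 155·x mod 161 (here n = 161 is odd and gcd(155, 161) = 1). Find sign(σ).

-1

Orbit of 36 under x↦155x: [36, 106, 8, 113, 127, 43, 64]… (length divides ord_161(155)).
π_155 has 14 disjoint cycles with lengths [22, 22, 22, 22, 22, 22, 22, 1, 1, 1, 1, 1, 1, 1] on {0,…,160}.
Σ(ℓ_i−1) = 161−14 = 147; sign = (−1)^147 = -1.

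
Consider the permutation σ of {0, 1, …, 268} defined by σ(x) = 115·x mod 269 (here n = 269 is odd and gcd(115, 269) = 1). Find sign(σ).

+1

Orbit of 131 under x↦115x: [131, 1, 115, 44, 218, 53, 177]… (length divides ord_269(115)).
Cycle type of π: 67×4 + 1; total 5 cycles.
Σ(ℓ_i−1) = 269−5 = 264; sign = (−1)^264 = +1.
Zolotarev: (115|269) = +1, matching the cycle-count sign.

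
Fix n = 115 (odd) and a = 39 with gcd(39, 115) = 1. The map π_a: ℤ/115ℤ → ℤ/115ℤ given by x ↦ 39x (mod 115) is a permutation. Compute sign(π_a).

Orbit of 29 under x↦39x: [29, 96, 64, 81, 54, 36, 24]… (length divides ord_115(39)).
π_39 has 9 disjoint cycles with lengths [22, 22, 22, 22, 11, 11, 2, 2, 1] on {0,…,114}.
n − c = 115 − 9 = 106; sign = (−1)^106 = +1.
Via Zolotarev, sign(π_{39}) = (39|115) = +1.

+1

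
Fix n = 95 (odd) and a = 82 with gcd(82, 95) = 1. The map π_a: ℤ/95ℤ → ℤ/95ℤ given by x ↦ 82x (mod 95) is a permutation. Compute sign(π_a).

-1

Trace 36: π^k(36) = [36, 7, 4, 43, 11, 47, 54] for k=0..6.
The orbit structure of x ↦ 82x mod 95: 6 orbits of sizes [36, 36, 9, 9, 4, 1].
n − c = 95 − 6 = 89; sign = (−1)^89 = -1.
Zolotarev: (82|95) = -1, matching the cycle-count sign.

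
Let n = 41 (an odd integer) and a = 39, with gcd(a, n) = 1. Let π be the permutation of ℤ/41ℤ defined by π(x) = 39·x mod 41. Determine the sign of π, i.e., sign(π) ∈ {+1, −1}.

+1

Trace 20: π^k(20) = [20, 1, 39, 4, 33, 16, 9] for k=0..6.
The orbit structure of x ↦ 39x mod 41: 3 orbits of sizes [20, 20, 1].
Σ(ℓ_i−1) = 41−3 = 38; sign = (−1)^38 = +1.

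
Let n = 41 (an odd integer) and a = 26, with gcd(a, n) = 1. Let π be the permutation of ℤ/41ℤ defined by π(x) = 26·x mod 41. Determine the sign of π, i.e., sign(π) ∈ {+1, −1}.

Trace 20: π^k(20) = [20, 28, 31, 27, 5, 7, 18] for k=0..6.
Decompose π into cycles: lengths [40, 1] (2 cycles, including the fixed point 0).
41 − 2 = 39 transpositions; sign(π) = (−1)^39 = -1.

-1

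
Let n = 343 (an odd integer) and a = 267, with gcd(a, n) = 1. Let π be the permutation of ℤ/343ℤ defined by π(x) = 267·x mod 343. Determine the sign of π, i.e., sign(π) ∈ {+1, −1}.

+1

Start at x=246: 246 → 169 → 190 → 309 → 183 → 155 → 225 → … (one orbit).
Decompose π into cycles: lengths [49, 49, 49, 49, 49, 49, 7, 7, 7, 7, 7, 7, 1, 1, 1, 1, 1, 1, 1] (19 cycles, including the fixed point 0).
n − c = 343 − 19 = 324; sign = (−1)^324 = +1.
The Jacobi symbol (267|343) = +1 (Zolotarev) agrees.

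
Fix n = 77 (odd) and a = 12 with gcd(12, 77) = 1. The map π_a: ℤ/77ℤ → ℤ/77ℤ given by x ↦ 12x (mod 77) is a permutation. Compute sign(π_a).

Trace 23: π^k(23) = [23, 45, 1, 12, 67, 34] for k=0..5.
The orbit structure of x ↦ 12x mod 77: 22 orbits of sizes [6, 6, 6, 6, 6, 6, 6, 6, 6, 6, 6, 1, 1, 1, 1, 1, 1, 1, 1, 1, 1, 1].
n − c = 77 − 22 = 55; sign = (−1)^55 = -1.
Check: (12/77) = -1 by Zolotarev.

-1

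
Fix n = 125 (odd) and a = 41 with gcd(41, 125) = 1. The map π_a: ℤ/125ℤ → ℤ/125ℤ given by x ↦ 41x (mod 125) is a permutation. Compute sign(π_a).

Trace 21: π^k(21) = [21, 111, 51, 91, 106, 96, 61] for k=0..6.
π_41 has 13 disjoint cycles with lengths [25, 25, 25, 25, 5, 5, 5, 5, 1, 1, 1, 1, 1] on {0,…,124}.
13 cycles on 125: each ℓ→(−1)^(ℓ−1), product (−1)^112 = +1.

+1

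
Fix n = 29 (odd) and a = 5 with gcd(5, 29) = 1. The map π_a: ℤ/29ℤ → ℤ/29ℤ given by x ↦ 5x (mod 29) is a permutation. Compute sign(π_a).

Orbit of 5 under x↦5x: [5, 25, 9, 16, 22, 23, 28]… (length divides ord_29(5)).
The orbit structure of x ↦ 5x mod 29: 3 orbits of sizes [14, 14, 1].
3 cycles on 29: each ℓ→(−1)^(ℓ−1), product (−1)^26 = +1.

+1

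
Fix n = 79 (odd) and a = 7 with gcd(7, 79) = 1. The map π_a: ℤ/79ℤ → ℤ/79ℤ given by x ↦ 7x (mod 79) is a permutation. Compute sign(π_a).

-1

Orbit of 76 under x↦7x: [76, 58, 11, 77, 65, 60, 25]… (length divides ord_79(7)).
π_7 has 2 disjoint cycles with lengths [78, 1] on {0,…,78}.
2 cycles on 79: each ℓ→(−1)^(ℓ−1), product (−1)^77 = -1.
The Jacobi symbol (7|79) = -1 (Zolotarev) agrees.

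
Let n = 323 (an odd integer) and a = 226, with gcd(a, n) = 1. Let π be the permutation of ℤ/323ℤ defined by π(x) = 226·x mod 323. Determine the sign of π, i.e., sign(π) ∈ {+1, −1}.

Start at x=253: 253 → 7 → 290 → 294 → 229 → 74 → 251 → … (one orbit).
Cycle lengths of π_226 on ℤ/323ℤ: [144, 144, 16, 9, 9, 1]; 6 cycles in total.
323 − 6 = 317 transpositions; sign(π) = (−1)^317 = -1.
Via Zolotarev, sign(π_{226}) = (226|323) = -1.

-1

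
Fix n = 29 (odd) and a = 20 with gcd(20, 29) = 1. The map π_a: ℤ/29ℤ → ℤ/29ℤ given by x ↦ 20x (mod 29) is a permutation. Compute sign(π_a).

Orbit of 1 under x↦20x: [1, 20, 23, 25, 7, 24, 16]… (length divides ord_29(20)).
π_20 has 5 disjoint cycles with lengths [7, 7, 7, 7, 1] on {0,…,28}.
Σ(ℓ_i−1) = 29−5 = 24; sign = (−1)^24 = +1.
Via Zolotarev, sign(π_{20}) = (20|29) = +1.

+1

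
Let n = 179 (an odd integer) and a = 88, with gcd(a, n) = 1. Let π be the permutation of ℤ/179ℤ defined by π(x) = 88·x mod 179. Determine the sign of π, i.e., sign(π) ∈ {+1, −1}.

Start at x=93: 93 → 129 → 75 → 156 → 124 → 172 → 100 → … (one orbit).
The orbit structure of x ↦ 88x mod 179: 3 orbits of sizes [89, 89, 1].
179 − 3 = 176 transpositions; sign(π) = (−1)^176 = +1.
Zolotarev: (88|179) = +1, matching the cycle-count sign.

+1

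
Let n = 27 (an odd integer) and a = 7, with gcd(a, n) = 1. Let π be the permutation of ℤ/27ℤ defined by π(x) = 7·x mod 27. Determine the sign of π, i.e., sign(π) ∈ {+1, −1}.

Trace 7: π^k(7) = [7, 22, 19, 25, 13, 10, 16] for k=0..6.
π_7 has 7 disjoint cycles with lengths [9, 9, 3, 3, 1, 1, 1] on {0,…,26}.
With 7 cycles on 27 points, sign = (−1)^{27−7} = +1.
Check: (7/27) = +1 by Zolotarev.

+1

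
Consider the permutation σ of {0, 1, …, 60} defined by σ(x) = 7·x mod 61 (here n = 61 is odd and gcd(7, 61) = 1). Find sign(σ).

Orbit of 21 under x↦7x: [21, 25, 53, 5, 35, 1, 7]… (length divides ord_61(7)).
Cycle lengths of π_7 on ℤ/61ℤ: [60, 1]; 2 cycles in total.
With 2 cycles on 61 points, sign = (−1)^{61−2} = -1.

-1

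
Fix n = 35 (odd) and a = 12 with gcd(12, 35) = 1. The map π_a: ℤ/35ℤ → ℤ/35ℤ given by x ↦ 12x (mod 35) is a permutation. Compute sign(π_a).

+1

Orbit of 16 under x↦12x: [16, 17, 29, 33, 11, 27, 9]… (length divides ord_35(12)).
π_12 has 5 disjoint cycles with lengths [12, 12, 6, 4, 1] on {0,…,34}.
Σ(ℓ_i−1) = 35−5 = 30; sign = (−1)^30 = +1.
Via Zolotarev, sign(π_{12}) = (12|35) = +1.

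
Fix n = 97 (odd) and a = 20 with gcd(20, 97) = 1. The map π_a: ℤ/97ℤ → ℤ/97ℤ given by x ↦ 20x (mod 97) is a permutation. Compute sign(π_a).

Start at x=42: 42 → 64 → 19 → 89 → 34 → 1 → 20 → … (one orbit).
4 cycles of lengths [32, 32, 32, 1].
Σ(ℓ_i−1) = 97−4 = 93; sign = (−1)^93 = -1.
Via Zolotarev, sign(π_{20}) = (20|97) = -1.

-1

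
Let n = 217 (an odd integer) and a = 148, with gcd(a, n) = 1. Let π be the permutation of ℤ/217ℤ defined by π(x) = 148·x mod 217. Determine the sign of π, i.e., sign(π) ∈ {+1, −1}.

-1

Orbit of 99 under x↦148x: [99, 113, 15, 50, 22, 1, 148]… (length divides ord_217(148)).
Cycle type of π: 30×7 + 1×7; total 14 cycles.
14 cycles on 217: each ℓ→(−1)^(ℓ−1), product (−1)^203 = -1.
Zolotarev: (148|217) = -1, matching the cycle-count sign.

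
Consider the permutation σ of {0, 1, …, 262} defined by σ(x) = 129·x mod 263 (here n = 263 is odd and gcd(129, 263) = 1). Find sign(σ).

Trace 198: π^k(198) = [198, 31, 54, 128, 206, 11, 104] for k=0..6.
Decompose π into cycles: lengths [131, 131, 1] (3 cycles, including the fixed point 0).
With 3 cycles on 263 points, sign = (−1)^{263−3} = +1.
Via Zolotarev, sign(π_{129}) = (129|263) = +1.

+1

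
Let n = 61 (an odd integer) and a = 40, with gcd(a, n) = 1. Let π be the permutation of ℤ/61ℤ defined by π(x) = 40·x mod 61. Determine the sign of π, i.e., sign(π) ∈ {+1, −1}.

Start at x=14: 14 → 11 → 13 → 32 → 60 → 21 → 47 → … (one orbit).
Cycle type of π: 12×5 + 1; total 6 cycles.
sign(π) = (−1)^{n − #cycles} = (−1)^{61−6} = (−1)^55 = -1.
Via Zolotarev, sign(π_{40}) = (40|61) = -1.

-1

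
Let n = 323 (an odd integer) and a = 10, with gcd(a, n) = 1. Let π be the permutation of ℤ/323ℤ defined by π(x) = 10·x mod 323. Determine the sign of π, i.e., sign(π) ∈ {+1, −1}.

+1

Orbit of 118 under x↦10x: [118, 211, 172, 105, 81, 164, 25]… (length divides ord_323(10)).
Cycle lengths of π_10 on ℤ/323ℤ: [144, 144, 18, 16, 1]; 5 cycles in total.
Σ(ℓ_i−1) = 323−5 = 318; sign = (−1)^318 = +1.
Via Zolotarev, sign(π_{10}) = (10|323) = +1.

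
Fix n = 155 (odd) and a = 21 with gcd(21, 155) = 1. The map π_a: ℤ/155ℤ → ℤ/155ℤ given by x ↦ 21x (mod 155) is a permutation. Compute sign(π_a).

-1

Orbit of 61 under x↦21x: [61, 41, 86, 101, 106, 56, 91]… (length divides ord_155(21)).
π_21 has 10 disjoint cycles with lengths [30, 30, 30, 30, 30, 1, 1, 1, 1, 1] on {0,…,154}.
Σ(ℓ_i−1) = 155−10 = 145; sign = (−1)^145 = -1.
(21|155)_J = -1 (Zolotarev's lemma cross-check).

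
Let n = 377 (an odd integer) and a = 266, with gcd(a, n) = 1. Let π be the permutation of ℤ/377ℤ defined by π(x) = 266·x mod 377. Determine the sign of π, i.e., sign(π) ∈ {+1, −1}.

Orbit of 6 under x↦266x: [6, 88, 34, 373, 67, 103, 254]… (length divides ord_377(266)).
8 cycles of lengths [84, 84, 84, 84, 14, 14, 12, 1].
With 8 cycles on 377 points, sign = (−1)^{377−8} = -1.
The Jacobi symbol (266|377) = -1 (Zolotarev) agrees.

-1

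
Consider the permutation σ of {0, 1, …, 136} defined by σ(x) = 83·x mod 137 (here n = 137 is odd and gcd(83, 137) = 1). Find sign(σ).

Orbit of 136 under x↦83x: [136, 54, 98, 51, 123, 71, 2]… (length divides ord_137(83)).
2 cycles of lengths [136, 1].
Σ(ℓ_i−1) = 137−2 = 135; sign = (−1)^135 = -1.
Via Zolotarev, sign(π_{83}) = (83|137) = -1.

-1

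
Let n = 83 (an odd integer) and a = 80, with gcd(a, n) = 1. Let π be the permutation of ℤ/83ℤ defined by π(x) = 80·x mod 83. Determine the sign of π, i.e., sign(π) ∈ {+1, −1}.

-1

Start at x=56: 56 → 81 → 6 → 65 → 54 → 4 → 71 → … (one orbit).
Cycle type of π: 82 + 1; total 2 cycles.
Σ(ℓ_i−1) = 83−2 = 81; sign = (−1)^81 = -1.
Via Zolotarev, sign(π_{80}) = (80|83) = -1.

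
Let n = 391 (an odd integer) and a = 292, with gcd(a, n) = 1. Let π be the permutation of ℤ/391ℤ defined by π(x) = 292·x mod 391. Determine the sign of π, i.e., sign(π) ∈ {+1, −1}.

Orbit of 358 under x↦292x: [358, 139, 315, 95, 370, 124, 236]… (length divides ord_391(292)).
The orbit structure of x ↦ 292x mod 391: 6 orbits of sizes [176, 176, 16, 11, 11, 1].
6 cycles on 391: each ℓ→(−1)^(ℓ−1), product (−1)^385 = -1.

-1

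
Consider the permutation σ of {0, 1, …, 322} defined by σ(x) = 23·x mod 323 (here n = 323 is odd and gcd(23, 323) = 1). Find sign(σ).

-1

Trace 4: π^k(4) = [4, 92, 178, 218, 169, 11, 253] for k=0..6.
Decompose π into cycles: lengths [144, 144, 16, 9, 9, 1] (6 cycles, including the fixed point 0).
With 6 cycles on 323 points, sign = (−1)^{323−6} = -1.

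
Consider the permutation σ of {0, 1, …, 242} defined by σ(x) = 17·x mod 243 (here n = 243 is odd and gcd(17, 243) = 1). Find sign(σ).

Orbit of 19 under x↦17x: [19, 80, 145, 35, 109, 152, 154]… (length divides ord_243(17)).
Cycle type of π: 54×3 + 18×3 + 6×3 + 2×4 + 1; total 14 cycles.
14 cycles on 243: each ℓ→(−1)^(ℓ−1), product (−1)^229 = -1.
Check: (17/243) = -1 by Zolotarev.

-1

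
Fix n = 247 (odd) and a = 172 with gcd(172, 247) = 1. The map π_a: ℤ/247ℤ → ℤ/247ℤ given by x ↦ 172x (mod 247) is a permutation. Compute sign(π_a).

+1

Trace 191: π^k(191) = [191, 1, 172] for k=0..2.
Cycle lengths of π_172 on ℤ/247ℤ: [3, 3, 3, 3, 3, 3, 3, 3, 3, 3, 3, 3, 3, 3, 3, 3, 3, 3, 3, 3, 3, 3, 3, 3, 3, 3, 3, 3, 3, 3, 3, 3, 3, 3, 3, 3, 3, 3, 3, 3, 3, 3, 3, 3, 3, 3, 3, 3, 3, 3, 3, 3, 3, 3, 3, 3, 3, 3, 3, 3, 3, 3, 3, 3, 3, 3, 3, 3, 3, 3, 3, 3, 3, 3, 3, 3, 1, 1, 1, 1, 1, 1, 1, 1, 1, 1, 1, 1, 1, 1, 1, 1, 1, 1, 1]; 95 cycles in total.
n − c = 247 − 95 = 152; sign = (−1)^152 = +1.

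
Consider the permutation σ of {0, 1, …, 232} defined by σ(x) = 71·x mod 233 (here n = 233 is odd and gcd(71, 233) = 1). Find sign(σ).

+1

Orbit of 38 under x↦71x: [38, 135, 32, 175, 76, 37, 64]… (length divides ord_233(71)).
9 cycles of lengths [29, 29, 29, 29, 29, 29, 29, 29, 1].
233 − 9 = 224 transpositions; sign(π) = (−1)^224 = +1.
Check: (71/233) = +1 by Zolotarev.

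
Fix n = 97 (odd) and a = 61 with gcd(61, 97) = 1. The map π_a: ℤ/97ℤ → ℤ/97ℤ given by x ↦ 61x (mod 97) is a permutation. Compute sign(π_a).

+1

Start at x=61: 61 → 35 → 1 → 61 (one orbit).
33 cycles of lengths [3, 3, 3, 3, 3, 3, 3, 3, 3, 3, 3, 3, 3, 3, 3, 3, 3, 3, 3, 3, 3, 3, 3, 3, 3, 3, 3, 3, 3, 3, 3, 3, 1].
33 cycles on 97: each ℓ→(−1)^(ℓ−1), product (−1)^64 = +1.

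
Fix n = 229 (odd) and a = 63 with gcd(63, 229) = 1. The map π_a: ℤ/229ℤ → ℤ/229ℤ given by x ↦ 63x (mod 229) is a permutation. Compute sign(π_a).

Start at x=208: 208 → 51 → 7 → 212 → 74 → 82 → 128 → … (one orbit).
2 cycles of lengths [228, 1].
sign(π) = (−1)^{n − #cycles} = (−1)^{229−2} = (−1)^227 = -1.
Zolotarev: (63|229) = -1, matching the cycle-count sign.

-1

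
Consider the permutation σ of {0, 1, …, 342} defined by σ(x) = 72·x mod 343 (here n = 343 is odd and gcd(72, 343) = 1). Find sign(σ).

+1

Start at x=165: 165 → 218 → 261 → 270 → 232 → 240 → 130 → … (one orbit).
Decompose π into cycles: lengths [147, 147, 21, 21, 3, 3, 1] (7 cycles, including the fixed point 0).
n − c = 343 − 7 = 336; sign = (−1)^336 = +1.
Zolotarev: (72|343) = +1, matching the cycle-count sign.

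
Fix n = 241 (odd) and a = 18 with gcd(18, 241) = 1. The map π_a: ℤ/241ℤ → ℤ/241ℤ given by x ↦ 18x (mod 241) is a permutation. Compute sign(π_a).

Trace 1: π^k(1) = [1, 18, 83, 48, 141, 128, 135] for k=0..6.
Decompose π into cycles: lengths [120, 120, 1] (3 cycles, including the fixed point 0).
3 cycles on 241: each ℓ→(−1)^(ℓ−1), product (−1)^238 = +1.
Check: (18/241) = +1 by Zolotarev.

+1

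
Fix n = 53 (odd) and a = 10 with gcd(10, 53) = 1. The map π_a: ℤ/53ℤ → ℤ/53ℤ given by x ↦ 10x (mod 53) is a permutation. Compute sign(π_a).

Start at x=46: 46 → 36 → 42 → 49 → 13 → 24 → 28 → … (one orbit).
π_10 has 5 disjoint cycles with lengths [13, 13, 13, 13, 1] on {0,…,52}.
Σ(ℓ_i−1) = 53−5 = 48; sign = (−1)^48 = +1.
Via Zolotarev, sign(π_{10}) = (10|53) = +1.

+1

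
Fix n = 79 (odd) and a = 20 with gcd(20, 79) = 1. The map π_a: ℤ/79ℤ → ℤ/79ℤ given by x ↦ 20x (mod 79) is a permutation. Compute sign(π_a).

Orbit of 55 under x↦20x: [55, 73, 38, 49, 32, 8, 2]… (length divides ord_79(20)).
The orbit structure of x ↦ 20x mod 79: 3 orbits of sizes [39, 39, 1].
sign(π) = (−1)^{n − #cycles} = (−1)^{79−3} = (−1)^76 = +1.

+1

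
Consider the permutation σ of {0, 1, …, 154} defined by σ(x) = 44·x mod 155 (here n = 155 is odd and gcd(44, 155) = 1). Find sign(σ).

-1

Orbit of 29 under x↦44x: [29, 36, 34, 101, 104, 81, 154]… (length divides ord_155(44)).
8 cycles of lengths [30, 30, 30, 30, 30, 2, 2, 1].
With 8 cycles on 155 points, sign = (−1)^{155−8} = -1.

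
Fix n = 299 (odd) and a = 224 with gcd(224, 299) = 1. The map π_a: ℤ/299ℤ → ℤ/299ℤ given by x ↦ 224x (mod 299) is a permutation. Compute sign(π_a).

Start at x=295: 295 → 1 → 224 → 243 → 14 → 146 → 113 → … (one orbit).
The orbit structure of x ↦ 224x mod 299: 10 orbits of sizes [66, 66, 66, 66, 22, 3, 3, 3, 3, 1].
sign(π) = (−1)^{n − #cycles} = (−1)^{299−10} = (−1)^289 = -1.
Zolotarev: (224|299) = -1, matching the cycle-count sign.

-1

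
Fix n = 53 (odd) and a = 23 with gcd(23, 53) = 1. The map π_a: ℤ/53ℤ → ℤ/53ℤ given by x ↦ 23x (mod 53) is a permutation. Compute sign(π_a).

-1

Start at x=23: 23 → 52 → 30 → 1 → 23 (one orbit).
Cycle type of π: 4×13 + 1; total 14 cycles.
Σ(ℓ_i−1) = 53−14 = 39; sign = (−1)^39 = -1.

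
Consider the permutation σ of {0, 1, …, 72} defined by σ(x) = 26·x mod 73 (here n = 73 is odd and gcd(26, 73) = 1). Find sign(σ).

-1

Trace 72: π^k(72) = [72, 47, 54, 17, 4, 31, 3] for k=0..6.
Decompose π into cycles: lengths [72, 1] (2 cycles, including the fixed point 0).
n − c = 73 − 2 = 71; sign = (−1)^71 = -1.
(26|73)_J = -1 (Zolotarev's lemma cross-check).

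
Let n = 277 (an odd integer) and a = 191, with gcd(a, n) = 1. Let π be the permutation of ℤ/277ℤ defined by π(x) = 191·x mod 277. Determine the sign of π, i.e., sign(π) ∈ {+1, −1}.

Start at x=49: 49 → 218 → 88 → 188 → 175 → 185 → 156 → … (one orbit).
Cycle type of π: 69×4 + 1; total 5 cycles.
sign(π) = (−1)^{n − #cycles} = (−1)^{277−5} = (−1)^272 = +1.
Check: (191/277) = +1 by Zolotarev.

+1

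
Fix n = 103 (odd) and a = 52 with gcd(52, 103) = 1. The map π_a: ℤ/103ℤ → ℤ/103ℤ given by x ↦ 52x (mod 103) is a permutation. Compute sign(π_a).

Orbit of 25 under x↦52x: [25, 64, 32, 16, 8, 4, 2]… (length divides ord_103(52)).
Cycle type of π: 51×2 + 1; total 3 cycles.
With 3 cycles on 103 points, sign = (−1)^{103−3} = +1.

+1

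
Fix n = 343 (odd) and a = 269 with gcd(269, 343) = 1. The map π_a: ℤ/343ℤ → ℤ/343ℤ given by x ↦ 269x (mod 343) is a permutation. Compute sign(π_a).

-1

Orbit of 41 under x↦269x: [41, 53, 194, 50, 73, 86, 153]… (length divides ord_343(269)).
Cycle lengths of π_269 on ℤ/343ℤ: [294, 42, 6, 1]; 4 cycles in total.
343 − 4 = 339 transpositions; sign(π) = (−1)^339 = -1.
(269|343)_J = -1 (Zolotarev's lemma cross-check).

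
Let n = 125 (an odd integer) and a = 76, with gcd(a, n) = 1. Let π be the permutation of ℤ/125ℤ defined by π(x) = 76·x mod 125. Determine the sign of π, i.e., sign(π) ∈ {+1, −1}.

+1

Orbit of 26 under x↦76x: [26, 101, 51, 1, 76]… (length divides ord_125(76)).
Cycle type of π: 5×20 + 1×25; total 45 cycles.
n − c = 125 − 45 = 80; sign = (−1)^80 = +1.
The Jacobi symbol (76|125) = +1 (Zolotarev) agrees.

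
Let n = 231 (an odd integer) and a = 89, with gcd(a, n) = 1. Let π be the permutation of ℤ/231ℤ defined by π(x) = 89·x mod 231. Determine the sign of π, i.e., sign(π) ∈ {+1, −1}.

Trace 89: π^k(89) = [89, 67, 188, 100, 122, 1] for k=0..5.
Cycle lengths of π_89 on ℤ/231ℤ: [6, 6, 6, 6, 6, 6, 6, 6, 6, 6, 6, 6, 6, 6, 6, 6, 6, 6, 6, 6, 6, 6, 6, 6, 6, 6, 6, 6, 6, 6, 6, 6, 6, 2, 2, 2, 2, 2, 2, 2, 2, 2, 2, 2, 1, 1, 1, 1, 1, 1, 1, 1, 1, 1, 1]; 55 cycles in total.
n − c = 231 − 55 = 176; sign = (−1)^176 = +1.
Zolotarev: (89|231) = +1, matching the cycle-count sign.

+1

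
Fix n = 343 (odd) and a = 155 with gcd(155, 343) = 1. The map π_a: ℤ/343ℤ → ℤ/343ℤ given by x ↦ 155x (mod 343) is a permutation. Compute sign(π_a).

Start at x=92: 92 → 197 → 8 → 211 → 120 → 78 → 85 → … (one orbit).
π_155 has 19 disjoint cycles with lengths [49, 49, 49, 49, 49, 49, 7, 7, 7, 7, 7, 7, 1, 1, 1, 1, 1, 1, 1] on {0,…,342}.
With 19 cycles on 343 points, sign = (−1)^{343−19} = +1.

+1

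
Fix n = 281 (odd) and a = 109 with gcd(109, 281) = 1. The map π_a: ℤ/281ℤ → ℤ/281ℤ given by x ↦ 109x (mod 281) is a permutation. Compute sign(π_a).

+1

Start at x=109: 109 → 79 → 181 → 59 → 249 → 165 → 1 → 109 (one orbit).
The orbit structure of x ↦ 109x mod 281: 41 orbits of sizes [7, 7, 7, 7, 7, 7, 7, 7, 7, 7, 7, 7, 7, 7, 7, 7, 7, 7, 7, 7, 7, 7, 7, 7, 7, 7, 7, 7, 7, 7, 7, 7, 7, 7, 7, 7, 7, 7, 7, 7, 1].
41 cycles on 281: each ℓ→(−1)^(ℓ−1), product (−1)^240 = +1.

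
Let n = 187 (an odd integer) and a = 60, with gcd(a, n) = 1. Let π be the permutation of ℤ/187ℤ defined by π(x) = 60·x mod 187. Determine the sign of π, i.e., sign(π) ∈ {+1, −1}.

+1

Orbit of 9 under x↦60x: [9, 166, 49, 135, 59, 174, 155]… (length divides ord_187(60)).
9 cycles of lengths [40, 40, 40, 40, 8, 8, 5, 5, 1].
9 cycles on 187: each ℓ→(−1)^(ℓ−1), product (−1)^178 = +1.
Via Zolotarev, sign(π_{60}) = (60|187) = +1.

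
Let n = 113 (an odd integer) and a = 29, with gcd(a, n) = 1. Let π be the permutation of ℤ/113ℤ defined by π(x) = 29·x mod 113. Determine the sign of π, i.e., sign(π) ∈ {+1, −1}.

Trace 110: π^k(110) = [110, 26, 76, 57, 71, 25, 47] for k=0..6.
Decompose π into cycles: lengths [112, 1] (2 cycles, including the fixed point 0).
113 − 2 = 111 transpositions; sign(π) = (−1)^111 = -1.
The Jacobi symbol (29|113) = -1 (Zolotarev) agrees.

-1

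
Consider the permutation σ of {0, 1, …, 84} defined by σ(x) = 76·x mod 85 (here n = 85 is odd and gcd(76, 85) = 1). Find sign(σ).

+1

Start at x=76: 76 → 81 → 36 → 16 → 26 → 21 → 66 → … (one orbit).
The orbit structure of x ↦ 76x mod 85: 15 orbits of sizes [8, 8, 8, 8, 8, 8, 8, 8, 8, 8, 1, 1, 1, 1, 1].
Σ(ℓ_i−1) = 85−15 = 70; sign = (−1)^70 = +1.
Zolotarev: (76|85) = +1, matching the cycle-count sign.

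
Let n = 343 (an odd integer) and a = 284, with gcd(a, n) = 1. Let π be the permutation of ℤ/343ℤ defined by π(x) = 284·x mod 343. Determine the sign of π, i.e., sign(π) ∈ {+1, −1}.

Start at x=242: 242 → 128 → 337 → 11 → 37 → 218 → 172 → … (one orbit).
Decompose π into cycles: lengths [147, 147, 21, 21, 3, 3, 1] (7 cycles, including the fixed point 0).
n − c = 343 − 7 = 336; sign = (−1)^336 = +1.

+1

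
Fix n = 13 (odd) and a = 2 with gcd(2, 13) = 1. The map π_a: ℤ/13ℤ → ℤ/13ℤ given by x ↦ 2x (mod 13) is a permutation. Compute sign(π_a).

-1

Start at x=5: 5 → 10 → 7 → 1 → 2 → 4 → 8 → … (one orbit).
2 cycles of lengths [12, 1].
Σ(ℓ_i−1) = 13−2 = 11; sign = (−1)^11 = -1.
Check: (2/13) = -1 by Zolotarev.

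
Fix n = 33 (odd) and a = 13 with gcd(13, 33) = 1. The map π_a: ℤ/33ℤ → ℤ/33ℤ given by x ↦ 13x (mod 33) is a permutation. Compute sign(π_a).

Start at x=1: 1 → 13 → 4 → 19 → 16 → 10 → 31 → … (one orbit).
Cycle type of π: 10×3 + 1×3; total 6 cycles.
With 6 cycles on 33 points, sign = (−1)^{33−6} = -1.
The Jacobi symbol (13|33) = -1 (Zolotarev) agrees.

-1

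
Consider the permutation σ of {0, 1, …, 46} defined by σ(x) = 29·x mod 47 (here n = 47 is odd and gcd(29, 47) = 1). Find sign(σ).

Trace 9: π^k(9) = [9, 26, 2, 11, 37, 39, 3] for k=0..6.
Cycle type of π: 46 + 1; total 2 cycles.
sign(π) = (−1)^{n − #cycles} = (−1)^{47−2} = (−1)^45 = -1.
(29|47)_J = -1 (Zolotarev's lemma cross-check).

-1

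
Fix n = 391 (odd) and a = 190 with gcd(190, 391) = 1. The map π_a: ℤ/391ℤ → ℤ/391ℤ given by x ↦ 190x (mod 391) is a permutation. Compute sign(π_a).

-1

Trace 121: π^k(121) = [121, 312, 239, 54, 94, 265, 302] for k=0..6.
Cycle lengths of π_190 on ℤ/391ℤ: [176, 176, 16, 11, 11, 1]; 6 cycles in total.
391 − 6 = 385 transpositions; sign(π) = (−1)^385 = -1.
The Jacobi symbol (190|391) = -1 (Zolotarev) agrees.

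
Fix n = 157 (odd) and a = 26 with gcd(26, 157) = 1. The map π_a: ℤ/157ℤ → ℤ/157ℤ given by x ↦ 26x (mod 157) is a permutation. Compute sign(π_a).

Start at x=38: 38 → 46 → 97 → 10 → 103 → 9 → 77 → … (one orbit).
The orbit structure of x ↦ 26x mod 157: 2 orbits of sizes [156, 1].
Σ(ℓ_i−1) = 157−2 = 155; sign = (−1)^155 = -1.

-1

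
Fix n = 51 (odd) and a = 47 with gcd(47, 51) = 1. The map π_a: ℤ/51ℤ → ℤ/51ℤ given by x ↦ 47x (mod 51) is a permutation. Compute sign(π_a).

Start at x=1: 1 → 47 → 16 → 38 → 1 (one orbit).
Decompose π into cycles: lengths [4, 4, 4, 4, 4, 4, 4, 4, 4, 4, 4, 4, 2, 1] (14 cycles, including the fixed point 0).
51 − 14 = 37 transpositions; sign(π) = (−1)^37 = -1.

-1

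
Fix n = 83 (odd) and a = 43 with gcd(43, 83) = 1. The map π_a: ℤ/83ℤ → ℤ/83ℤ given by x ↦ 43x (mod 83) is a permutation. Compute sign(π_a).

Trace 63: π^k(63) = [63, 53, 38, 57, 44, 66, 16] for k=0..6.
Decompose π into cycles: lengths [82, 1] (2 cycles, including the fixed point 0).
Σ(ℓ_i−1) = 83−2 = 81; sign = (−1)^81 = -1.
(43|83)_J = -1 (Zolotarev's lemma cross-check).

-1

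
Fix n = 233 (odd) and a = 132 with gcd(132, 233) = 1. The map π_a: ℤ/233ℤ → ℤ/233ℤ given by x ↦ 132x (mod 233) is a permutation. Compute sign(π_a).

Start at x=117: 117 → 66 → 91 → 129 → 19 → 178 → 196 → … (one orbit).
Cycle type of π: 116×2 + 1; total 3 cycles.
Σ(ℓ_i−1) = 233−3 = 230; sign = (−1)^230 = +1.
Zolotarev: (132|233) = +1, matching the cycle-count sign.

+1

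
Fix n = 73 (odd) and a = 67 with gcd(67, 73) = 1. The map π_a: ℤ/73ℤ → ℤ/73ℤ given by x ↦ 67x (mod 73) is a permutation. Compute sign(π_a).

Start at x=67: 67 → 36 → 3 → 55 → 35 → 9 → 19 → … (one orbit).
Cycle lengths of π_67 on ℤ/73ℤ: [36, 36, 1]; 3 cycles in total.
3 cycles on 73: each ℓ→(−1)^(ℓ−1), product (−1)^70 = +1.

+1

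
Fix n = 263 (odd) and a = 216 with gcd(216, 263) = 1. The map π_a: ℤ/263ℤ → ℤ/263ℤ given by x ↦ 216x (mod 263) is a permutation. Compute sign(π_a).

+1

Trace 153: π^k(153) = [153, 173, 22, 18, 206, 49, 64] for k=0..6.
Cycle lengths of π_216 on ℤ/263ℤ: [131, 131, 1]; 3 cycles in total.
n − c = 263 − 3 = 260; sign = (−1)^260 = +1.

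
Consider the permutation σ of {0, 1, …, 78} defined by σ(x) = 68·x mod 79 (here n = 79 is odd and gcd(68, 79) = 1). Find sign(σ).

Trace 67: π^k(67) = [67, 53, 49, 14, 4, 35, 10] for k=0..6.
Cycle lengths of π_68 on ℤ/79ℤ: [78, 1]; 2 cycles in total.
79 − 2 = 77 transpositions; sign(π) = (−1)^77 = -1.
Check: (68/79) = -1 by Zolotarev.

-1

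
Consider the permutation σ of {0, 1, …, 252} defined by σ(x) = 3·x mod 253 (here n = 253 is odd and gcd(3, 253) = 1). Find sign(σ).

+1

Start at x=234: 234 → 196 → 82 → 246 → 232 → 190 → 64 → … (one orbit).
Cycle lengths of π_3 on ℤ/253ℤ: [55, 55, 55, 55, 11, 11, 5, 5, 1]; 9 cycles in total.
n − c = 253 − 9 = 244; sign = (−1)^244 = +1.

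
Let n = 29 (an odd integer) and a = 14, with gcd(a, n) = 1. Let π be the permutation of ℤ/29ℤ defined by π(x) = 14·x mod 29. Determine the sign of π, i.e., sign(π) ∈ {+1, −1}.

Start at x=11: 11 → 9 → 10 → 24 → 17 → 6 → 26 → … (one orbit).
The orbit structure of x ↦ 14x mod 29: 2 orbits of sizes [28, 1].
29 − 2 = 27 transpositions; sign(π) = (−1)^27 = -1.
Via Zolotarev, sign(π_{14}) = (14|29) = -1.

-1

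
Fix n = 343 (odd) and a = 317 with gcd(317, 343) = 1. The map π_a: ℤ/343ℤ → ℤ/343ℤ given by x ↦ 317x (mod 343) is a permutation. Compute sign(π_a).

Orbit of 200 under x↦317x: [200, 288, 58, 207, 106, 331, 312]… (length divides ord_343(317)).
7 cycles of lengths [147, 147, 21, 21, 3, 3, 1].
With 7 cycles on 343 points, sign = (−1)^{343−7} = +1.
The Jacobi symbol (317|343) = +1 (Zolotarev) agrees.

+1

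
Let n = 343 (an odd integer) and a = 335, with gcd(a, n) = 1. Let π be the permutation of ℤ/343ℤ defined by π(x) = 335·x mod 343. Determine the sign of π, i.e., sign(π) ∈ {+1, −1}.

-1

Orbit of 160 under x↦335x: [160, 92, 293, 57, 230, 218, 314]… (length divides ord_343(335)).
Cycle lengths of π_335 on ℤ/343ℤ: [98, 98, 98, 14, 14, 14, 2, 2, 2, 1]; 10 cycles in total.
With 10 cycles on 343 points, sign = (−1)^{343−10} = -1.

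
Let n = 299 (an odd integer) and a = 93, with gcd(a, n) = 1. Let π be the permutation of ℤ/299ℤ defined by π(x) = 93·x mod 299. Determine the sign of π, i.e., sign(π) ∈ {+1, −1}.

Trace 162: π^k(162) = [162, 116, 24, 139, 70, 231, 254] for k=0..6.
Cycle type of π: 12×23 + 1×23; total 46 cycles.
299 − 46 = 253 transpositions; sign(π) = (−1)^253 = -1.
Check: (93/299) = -1 by Zolotarev.

-1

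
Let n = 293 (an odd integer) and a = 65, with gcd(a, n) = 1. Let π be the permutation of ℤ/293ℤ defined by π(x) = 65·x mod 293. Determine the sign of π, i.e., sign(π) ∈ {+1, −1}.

+1

Orbit of 59 under x↦65x: [59, 26, 225, 268, 133, 148, 244]… (length divides ord_293(65)).
Cycle lengths of π_65 on ℤ/293ℤ: [73, 73, 73, 73, 1]; 5 cycles in total.
293 − 5 = 288 transpositions; sign(π) = (−1)^288 = +1.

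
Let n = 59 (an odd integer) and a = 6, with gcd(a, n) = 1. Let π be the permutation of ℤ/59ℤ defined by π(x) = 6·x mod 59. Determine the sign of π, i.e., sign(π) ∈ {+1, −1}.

-1

Trace 30: π^k(30) = [30, 3, 18, 49, 58, 53, 23] for k=0..6.
Cycle lengths of π_6 on ℤ/59ℤ: [58, 1]; 2 cycles in total.
With 2 cycles on 59 points, sign = (−1)^{59−2} = -1.
Via Zolotarev, sign(π_{6}) = (6|59) = -1.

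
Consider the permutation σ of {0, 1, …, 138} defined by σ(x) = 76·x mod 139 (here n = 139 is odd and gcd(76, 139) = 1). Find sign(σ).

Start at x=1: 1 → 76 → 77 → 14 → 91 → 105 → 57 → … (one orbit).
Decompose π into cycles: lengths [46, 46, 46, 1] (4 cycles, including the fixed point 0).
With 4 cycles on 139 points, sign = (−1)^{139−4} = -1.
The Jacobi symbol (76|139) = -1 (Zolotarev) agrees.

-1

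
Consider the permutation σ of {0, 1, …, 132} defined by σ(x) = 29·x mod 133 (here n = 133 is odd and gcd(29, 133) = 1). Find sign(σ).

Start at x=71: 71 → 64 → 127 → 92 → 8 → 99 → 78 → … (one orbit).
π_29 has 14 disjoint cycles with lengths [18, 18, 18, 18, 18, 18, 18, 1, 1, 1, 1, 1, 1, 1] on {0,…,132}.
Σ(ℓ_i−1) = 133−14 = 119; sign = (−1)^119 = -1.
(29|133)_J = -1 (Zolotarev's lemma cross-check).

-1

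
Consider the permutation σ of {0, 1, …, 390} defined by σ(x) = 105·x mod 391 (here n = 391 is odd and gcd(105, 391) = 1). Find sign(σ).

Start at x=380: 380 → 18 → 326 → 213 → 78 → 370 → 141 → … (one orbit).
Cycle type of π: 176×2 + 16 + 11×2 + 1; total 6 cycles.
sign(π) = (−1)^{n − #cycles} = (−1)^{391−6} = (−1)^385 = -1.
Via Zolotarev, sign(π_{105}) = (105|391) = -1.

-1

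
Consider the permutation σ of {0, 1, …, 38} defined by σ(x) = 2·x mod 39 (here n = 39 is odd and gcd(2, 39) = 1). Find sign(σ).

+1

Orbit of 5 under x↦2x: [5, 10, 20, 1, 2, 4, 8]… (length divides ord_39(2)).
Decompose π into cycles: lengths [12, 12, 12, 2, 1] (5 cycles, including the fixed point 0).
39 − 5 = 34 transpositions; sign(π) = (−1)^34 = +1.
Zolotarev: (2|39) = +1, matching the cycle-count sign.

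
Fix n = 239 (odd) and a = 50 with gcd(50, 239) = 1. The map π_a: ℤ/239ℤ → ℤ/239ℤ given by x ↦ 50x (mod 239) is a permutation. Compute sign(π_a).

Start at x=3: 3 → 150 → 91 → 9 → 211 → 34 → 27 → … (one orbit).
Decompose π into cycles: lengths [119, 119, 1] (3 cycles, including the fixed point 0).
With 3 cycles on 239 points, sign = (−1)^{239−3} = +1.
Zolotarev: (50|239) = +1, matching the cycle-count sign.

+1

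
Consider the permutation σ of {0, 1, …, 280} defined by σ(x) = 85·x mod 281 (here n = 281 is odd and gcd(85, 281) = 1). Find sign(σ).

Orbit of 232 under x↦85x: [232, 50, 35, 165, 256, 123, 58]… (length divides ord_281(85)).
The orbit structure of x ↦ 85x mod 281: 9 orbits of sizes [35, 35, 35, 35, 35, 35, 35, 35, 1].
9 cycles on 281: each ℓ→(−1)^(ℓ−1), product (−1)^272 = +1.

+1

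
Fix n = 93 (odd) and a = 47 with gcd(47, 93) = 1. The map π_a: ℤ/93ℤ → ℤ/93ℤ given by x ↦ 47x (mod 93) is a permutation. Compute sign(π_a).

Orbit of 64 under x↦47x: [64, 32, 16, 8, 4, 2, 1]… (length divides ord_93(47)).
Decompose π into cycles: lengths [10, 10, 10, 10, 10, 10, 5, 5, 5, 5, 5, 5, 2, 1] (14 cycles, including the fixed point 0).
Σ(ℓ_i−1) = 93−14 = 79; sign = (−1)^79 = -1.

-1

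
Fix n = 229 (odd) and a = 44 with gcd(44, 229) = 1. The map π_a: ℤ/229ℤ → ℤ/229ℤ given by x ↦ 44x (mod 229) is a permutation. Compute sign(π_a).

Orbit of 1 under x↦44x: [1, 44, 104, 225, 53, 42, 16]… (length divides ord_229(44)).
Cycle lengths of π_44 on ℤ/229ℤ: [19, 19, 19, 19, 19, 19, 19, 19, 19, 19, 19, 19, 1]; 13 cycles in total.
13 cycles on 229: each ℓ→(−1)^(ℓ−1), product (−1)^216 = +1.
Via Zolotarev, sign(π_{44}) = (44|229) = +1.

+1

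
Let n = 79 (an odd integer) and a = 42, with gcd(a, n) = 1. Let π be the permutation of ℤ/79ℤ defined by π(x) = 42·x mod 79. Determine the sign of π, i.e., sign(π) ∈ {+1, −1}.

+1

Orbit of 46 under x↦42x: [46, 36, 11, 67, 49, 4, 10]… (length divides ord_79(42)).
Cycle type of π: 39×2 + 1; total 3 cycles.
Σ(ℓ_i−1) = 79−3 = 76; sign = (−1)^76 = +1.
(42|79)_J = +1 (Zolotarev's lemma cross-check).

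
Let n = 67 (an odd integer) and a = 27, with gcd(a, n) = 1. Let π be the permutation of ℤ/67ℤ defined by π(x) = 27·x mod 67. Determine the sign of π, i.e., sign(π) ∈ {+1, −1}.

-1

Orbit of 64 under x↦27x: [64, 53, 24, 45, 9, 42, 62]… (length divides ord_67(27)).
Cycle type of π: 22×3 + 1; total 4 cycles.
sign(π) = (−1)^{n − #cycles} = (−1)^{67−4} = (−1)^63 = -1.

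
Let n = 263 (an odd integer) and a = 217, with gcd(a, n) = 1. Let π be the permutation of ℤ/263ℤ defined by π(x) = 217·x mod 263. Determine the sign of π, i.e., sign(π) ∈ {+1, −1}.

Orbit of 36 under x↦217x: [36, 185, 169, 116, 187, 77, 140]… (length divides ord_263(217)).
The orbit structure of x ↦ 217x mod 263: 2 orbits of sizes [262, 1].
n − c = 263 − 2 = 261; sign = (−1)^261 = -1.
(217|263)_J = -1 (Zolotarev's lemma cross-check).

-1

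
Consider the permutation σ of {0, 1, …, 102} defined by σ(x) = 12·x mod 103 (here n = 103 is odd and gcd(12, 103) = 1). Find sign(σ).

Start at x=31: 31 → 63 → 35 → 8 → 96 → 19 → 22 → … (one orbit).
The orbit structure of x ↦ 12x mod 103: 2 orbits of sizes [102, 1].
Σ(ℓ_i−1) = 103−2 = 101; sign = (−1)^101 = -1.

-1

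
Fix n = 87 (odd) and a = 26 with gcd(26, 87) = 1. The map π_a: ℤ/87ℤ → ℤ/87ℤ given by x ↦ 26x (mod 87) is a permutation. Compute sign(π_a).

Trace 16: π^k(16) = [16, 68, 28, 32, 49, 56, 64] for k=0..6.
Decompose π into cycles: lengths [28, 28, 28, 2, 1] (5 cycles, including the fixed point 0).
With 5 cycles on 87 points, sign = (−1)^{87−5} = +1.
The Jacobi symbol (26|87) = +1 (Zolotarev) agrees.

+1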